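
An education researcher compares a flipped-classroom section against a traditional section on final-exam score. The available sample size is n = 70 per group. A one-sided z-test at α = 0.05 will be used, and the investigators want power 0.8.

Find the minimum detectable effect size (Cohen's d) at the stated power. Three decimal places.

Need Φ(δ − 1.645) = 0.8, so δ = 1.645 + 0.842 = 2.486.
δ = d·√(n/2) ⇒ d = δ/√(n/2) = 2.486/√(70/2) = 0.4203.

d ≈ 0.420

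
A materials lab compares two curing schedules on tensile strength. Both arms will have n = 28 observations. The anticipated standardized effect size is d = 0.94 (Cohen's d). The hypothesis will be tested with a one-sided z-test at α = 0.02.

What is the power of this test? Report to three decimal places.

Noncentrality parameter: δ = d·√(n/2) = 0.94 × √(28/2) = 3.5172
One-sided α = 0.02 → critical value z_{0.02} = 2.054.
Power = P(Z > 2.054 − δ) = Φ(1.463) = 0.9283.

Power ≈ 0.928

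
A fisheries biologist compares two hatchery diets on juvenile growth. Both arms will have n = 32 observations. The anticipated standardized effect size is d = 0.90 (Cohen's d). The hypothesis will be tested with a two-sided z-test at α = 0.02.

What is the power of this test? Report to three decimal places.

Power ≈ 0.899

Noncentrality parameter: δ = d·√(n/2) = 0.90 × √(32/2) = 3.6000
Two-sided α = 0.02 → critical value z_{0.01} = 2.326.
Power = Φ(δ − 2.326) + Φ(−δ − 2.326) = Φ(1.274) + Φ(-5.926) = 0.8986 + 0.0000 = 0.8986.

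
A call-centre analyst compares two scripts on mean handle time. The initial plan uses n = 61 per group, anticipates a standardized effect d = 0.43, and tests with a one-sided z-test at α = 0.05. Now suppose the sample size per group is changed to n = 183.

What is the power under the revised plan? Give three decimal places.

With n = 183 per group: δ = d·√(n/2) = 0.43 × √(183/2) = 4.1132. Critical value z_{0.05} = 1.645.
Revised power = Φ(δ − 1.645) = Φ(2.468) = 0.9932.

Power ≈ 0.993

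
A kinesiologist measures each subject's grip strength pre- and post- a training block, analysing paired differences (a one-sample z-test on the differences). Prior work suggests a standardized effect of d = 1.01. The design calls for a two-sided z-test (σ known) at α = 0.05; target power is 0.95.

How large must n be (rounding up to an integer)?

Set Φ(δ − 1.960) = 0.95; then δ − 1.960 = Φ⁻¹(0.95) = 1.645, giving δ = 3.605.
(The Φ(−δ − z_{α/2}) term is vanishingly small for δ > 0 and is dropped in the standard sample-size formula.)
δ = d·√n ⇒ n = (δ/d)² = (3.605 / 1.01)² = 12.74.
Round up to the next whole unit.

n = 13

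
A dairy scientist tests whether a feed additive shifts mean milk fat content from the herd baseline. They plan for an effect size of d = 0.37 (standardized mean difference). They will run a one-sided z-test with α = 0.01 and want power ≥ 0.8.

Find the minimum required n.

Set Φ(δ − 2.326) = 0.8; then δ − 2.326 = Φ⁻¹(0.8) = 0.842, giving δ = 3.168.
δ = d·√n ⇒ n = (δ/d)² = (3.168 / 0.37)² = 73.31.
Rounding up, n = 74.

n = 74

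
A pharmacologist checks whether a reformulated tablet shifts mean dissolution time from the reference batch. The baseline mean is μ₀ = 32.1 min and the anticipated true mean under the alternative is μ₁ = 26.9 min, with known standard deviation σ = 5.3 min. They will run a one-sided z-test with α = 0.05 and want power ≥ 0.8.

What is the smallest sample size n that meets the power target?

Standardized effect: d = |μ₁ − μ₀| / σ = |26.9 − 32.1| / 5.3 = 0.9811
Set Φ(δ − 1.645) = 0.8; then δ − 1.645 = Φ⁻¹(0.8) = 0.842, giving δ = 2.486.
δ = d·√n ⇒ n = (δ/d)² = (2.486 / 0.9811)² = 6.42.
Round up to the next whole unit.

n = 7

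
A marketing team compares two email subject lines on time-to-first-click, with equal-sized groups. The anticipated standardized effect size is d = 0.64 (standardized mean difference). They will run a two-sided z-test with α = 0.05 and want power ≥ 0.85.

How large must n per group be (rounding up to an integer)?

n = 44 per group

For power 0.85 need Φ(δ − z_{0.025}) = 0.85, so δ = z_{0.025} + z_{0.15} = 1.960 + 1.036 = 2.996.
(For δ > 0 the lower-tail rejection region contributes negligibly to power, so the one-term inversion is standard.)
δ = d·√(n/2) ⇒ n = 2(δ/d)² = 2 × (2.996 / 0.64)² = 43.84.
Rounding up, n = 44 per group.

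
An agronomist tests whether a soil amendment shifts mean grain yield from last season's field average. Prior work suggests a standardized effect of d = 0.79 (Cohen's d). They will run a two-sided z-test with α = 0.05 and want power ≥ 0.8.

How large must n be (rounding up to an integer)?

n = 13

For power 0.8 need Φ(δ − z_{0.025}) = 0.8, so δ = z_{0.025} + z_{0.20} = 1.960 + 0.842 = 2.802.
(Ignoring the negligible lower-tail rejection probability gives the usual closed-form inversion.)
δ = d·√n ⇒ n = (δ/d)² = (2.802 / 0.79)² = 12.58.
Rounding up, n = 13.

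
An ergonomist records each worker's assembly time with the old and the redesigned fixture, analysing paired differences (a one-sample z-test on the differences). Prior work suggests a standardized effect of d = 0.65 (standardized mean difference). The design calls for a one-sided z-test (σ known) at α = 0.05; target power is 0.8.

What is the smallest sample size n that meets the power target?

n = 15

Set Φ(δ − 1.645) = 0.8; then δ − 1.645 = Φ⁻¹(0.8) = 0.842, giving δ = 2.486.
δ = d·√n ⇒ n = (δ/d)² = (2.486 / 0.65)² = 14.63.
Rounding up, n = 15.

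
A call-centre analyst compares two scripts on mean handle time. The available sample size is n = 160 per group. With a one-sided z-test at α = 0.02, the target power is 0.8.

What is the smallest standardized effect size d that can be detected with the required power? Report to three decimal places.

d ≈ 0.324

Required noncentrality: δ = z_{0.02} + z_{0.20} = 2.054 + 0.842 = 2.895.
δ = d·√(n/2) ⇒ d = δ/√(n/2) = 2.895/√(160/2) = 0.3237.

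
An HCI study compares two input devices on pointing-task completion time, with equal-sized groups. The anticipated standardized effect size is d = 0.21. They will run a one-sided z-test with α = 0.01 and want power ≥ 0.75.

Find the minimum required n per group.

n = 409 per group

For power 0.75 need Φ(δ − z_{0.01}) = 0.75, so δ = z_{0.01} + z_{0.25} = 2.326 + 0.674 = 3.001.
δ = d·√(n/2) ⇒ n = 2(δ/d)² = 2 × (3.001 / 0.21)² = 408.39.
Round up to the next whole unit.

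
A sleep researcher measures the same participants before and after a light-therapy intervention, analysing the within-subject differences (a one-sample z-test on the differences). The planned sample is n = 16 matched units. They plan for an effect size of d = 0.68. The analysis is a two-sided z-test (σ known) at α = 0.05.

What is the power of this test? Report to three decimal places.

Power ≈ 0.776

Noncentrality parameter: δ = d·√n = 0.68 × √16 = 2.7200
Critical value for a two-sided test at α = 0.05: z_{α/2} = 1.960.
Power = Φ(δ − 1.960) + Φ(−δ − 1.960) = Φ(0.760) + Φ(-4.680) = 0.7764 + 0.0000 = 0.7764.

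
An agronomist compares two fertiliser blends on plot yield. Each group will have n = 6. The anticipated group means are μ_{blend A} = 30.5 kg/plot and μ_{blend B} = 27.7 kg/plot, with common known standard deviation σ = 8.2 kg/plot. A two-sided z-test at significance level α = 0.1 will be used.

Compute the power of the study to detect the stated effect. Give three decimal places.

Standardized effect: d = |μ_{blend A} − μ_{blend B}| / σ = |30.5 − 27.7| / 8.2 = 0.3415
Noncentrality parameter: δ = d·√(n/2) = 0.3415 × √(6/2) = 0.5914
Critical value for a two-sided test at α = 0.1: z_{α/2} = 1.645.
Power = Φ(δ − 1.645) + Φ(−δ − 1.645) = Φ(-1.053) + Φ(-2.236) = 0.1461 + 0.0127 = 0.1587.

Power ≈ 0.159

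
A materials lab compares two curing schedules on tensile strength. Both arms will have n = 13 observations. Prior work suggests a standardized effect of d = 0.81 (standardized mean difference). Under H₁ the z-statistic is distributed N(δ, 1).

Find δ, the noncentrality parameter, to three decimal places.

δ = d·√(n/2) = 0.81 × √(13/2) = 2.0651

δ ≈ 2.065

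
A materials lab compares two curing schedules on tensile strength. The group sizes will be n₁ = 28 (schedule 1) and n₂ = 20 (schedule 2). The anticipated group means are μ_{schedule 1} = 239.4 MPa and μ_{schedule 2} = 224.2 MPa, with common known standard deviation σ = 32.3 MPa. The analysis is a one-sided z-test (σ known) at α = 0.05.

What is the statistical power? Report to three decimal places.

Power ≈ 0.485

Standardized effect: d = |μ_{schedule 1} − μ_{schedule 2}| / σ = |239.4 − 224.2| / 32.3 = 0.4706
Noncentrality parameter: δ = d / √(1/n₁ + 1/n₂) = 0.4706 / √(1/28 + 1/20) = 1.6074
Critical value for a one-sided test at α = 0.05: z_α = 1.645.
Power = P(Z > 1.645 − δ) = Φ(-0.037) = 0.4850.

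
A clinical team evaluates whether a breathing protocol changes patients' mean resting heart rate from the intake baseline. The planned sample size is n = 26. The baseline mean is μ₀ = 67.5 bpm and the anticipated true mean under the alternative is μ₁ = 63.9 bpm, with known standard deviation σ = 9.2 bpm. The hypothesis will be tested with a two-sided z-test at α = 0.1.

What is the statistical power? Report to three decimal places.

Power ≈ 0.637

Standardized effect: d = |μ₁ − μ₀| / σ = |63.9 − 67.5| / 9.2 = 0.3913
Noncentrality parameter: δ = d·√n = 0.3913 × √26 = 1.9953
Two-sided α = 0.1 → critical value z_{0.05} = 1.645.
Power = Φ(δ − 1.645) + Φ(−δ − 1.645) = Φ(0.350) + Φ(-3.640) = 0.6370 + 0.0001 = 0.6371.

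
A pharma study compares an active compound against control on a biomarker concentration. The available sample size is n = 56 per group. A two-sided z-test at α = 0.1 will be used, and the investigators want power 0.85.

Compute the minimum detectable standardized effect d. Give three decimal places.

d ≈ 0.507

Need Φ(δ − 1.645) = 0.85, so δ = 1.645 + 1.036 = 2.681.
(Lower-tail contribution to power is negligible for δ > 0.)
δ = d·√(n/2) ⇒ d = δ/√(n/2) = 2.681/√(56/2) = 0.5067.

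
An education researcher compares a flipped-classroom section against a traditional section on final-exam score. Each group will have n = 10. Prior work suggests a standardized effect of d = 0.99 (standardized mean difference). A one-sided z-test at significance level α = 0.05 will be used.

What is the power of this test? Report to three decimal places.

Power ≈ 0.715

Noncentrality parameter: δ = d·√(n/2) = 0.99 × √(10/2) = 2.2137
Critical value for a one-sided test at α = 0.05: z_α = 1.645.
Power = Φ(δ − 1.645) = Φ(0.569) = 0.7153.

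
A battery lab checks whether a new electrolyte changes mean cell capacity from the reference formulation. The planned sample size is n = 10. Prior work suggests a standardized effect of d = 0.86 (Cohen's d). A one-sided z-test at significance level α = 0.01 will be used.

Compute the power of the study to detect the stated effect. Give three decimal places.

Noncentrality parameter: δ = d·√n = 0.86 × √10 = 2.7196
One-sided α = 0.01 → critical value z_{0.01} = 2.326.
Power = P(Z > 2.326 − δ) = Φ(0.393) = 0.6529.

Power ≈ 0.653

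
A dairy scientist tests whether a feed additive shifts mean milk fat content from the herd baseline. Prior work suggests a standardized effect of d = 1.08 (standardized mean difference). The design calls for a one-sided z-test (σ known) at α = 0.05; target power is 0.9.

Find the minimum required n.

n = 8

For power 0.9 need Φ(δ − z_{0.05}) = 0.9, so δ = z_{0.05} + z_{0.10} = 1.645 + 1.282 = 2.926.
δ = d·√n ⇒ n = (δ/d)² = (2.926 / 1.08)² = 7.34.
Round up to the next whole unit.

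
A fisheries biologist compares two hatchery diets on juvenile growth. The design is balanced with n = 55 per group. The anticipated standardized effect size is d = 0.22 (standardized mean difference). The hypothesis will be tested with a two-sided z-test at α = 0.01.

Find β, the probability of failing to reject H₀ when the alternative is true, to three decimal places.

Noncentrality parameter: δ = d·√(n/2) = 0.22 × √(55/2) = 1.1537
Critical value for a two-sided test at α = 0.01: z_{α/2} = 2.576.
Power = Φ(δ − 2.576) + Φ(−δ − 2.576) = Φ(-1.422) + Φ(-3.730) = 0.0775 + 0.0001 = 0.0776.
Type II error: β = 1 − power = 1 − 0.0776 = 0.9224.

β ≈ 0.922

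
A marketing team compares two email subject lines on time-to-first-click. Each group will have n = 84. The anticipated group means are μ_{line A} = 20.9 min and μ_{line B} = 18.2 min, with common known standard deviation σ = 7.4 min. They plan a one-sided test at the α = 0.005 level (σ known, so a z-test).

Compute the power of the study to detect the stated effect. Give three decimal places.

Power ≈ 0.416

Standardized effect: d = |μ_{line A} − μ_{line B}| / σ = |20.9 − 18.2| / 7.4 = 0.3649
Noncentrality parameter: δ = d·√(n/2) = 0.3649 × √(84/2) = 2.3646
One-sided α = 0.005 → critical value z_{0.005} = 2.576.
Power = Φ(δ − 2.576) = Φ(-0.211) = 0.4164.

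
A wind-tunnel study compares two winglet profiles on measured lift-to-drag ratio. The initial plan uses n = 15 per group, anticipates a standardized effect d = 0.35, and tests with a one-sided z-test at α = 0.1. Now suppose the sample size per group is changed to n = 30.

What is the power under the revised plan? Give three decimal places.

With n = 30 per group: δ = d·√(n/2) = 0.35 × √(30/2) = 1.3555. Critical value z_{0.1} = 1.282.
Revised power = P(Z > 1.282 − δ) = Φ(0.074) = 0.5295.

Power ≈ 0.529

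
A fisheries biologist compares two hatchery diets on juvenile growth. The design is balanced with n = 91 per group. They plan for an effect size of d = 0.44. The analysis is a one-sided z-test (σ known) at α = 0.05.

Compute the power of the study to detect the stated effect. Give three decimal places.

Noncentrality parameter: δ = d·√(n/2) = 0.44 × √(91/2) = 2.9680
One-sided α = 0.05 → critical value z_{0.05} = 1.645.
Power = Φ(δ − 1.645) = Φ(1.323) = 0.9071.

Power ≈ 0.907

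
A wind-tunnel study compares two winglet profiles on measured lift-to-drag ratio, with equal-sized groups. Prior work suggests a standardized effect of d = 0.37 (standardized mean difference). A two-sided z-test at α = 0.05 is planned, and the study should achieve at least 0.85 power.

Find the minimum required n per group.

For power 0.85 need Φ(δ − z_{0.025}) = 0.85, so δ = z_{0.025} + z_{0.15} = 1.960 + 1.036 = 2.996.
(For δ > 0 the lower-tail rejection region contributes negligibly to power, so the one-term inversion is standard.)
δ = d·√(n/2) ⇒ n = 2(δ/d)² = 2 × (2.996 / 0.37)² = 131.17.
Round up to the next whole unit.

n = 132 per group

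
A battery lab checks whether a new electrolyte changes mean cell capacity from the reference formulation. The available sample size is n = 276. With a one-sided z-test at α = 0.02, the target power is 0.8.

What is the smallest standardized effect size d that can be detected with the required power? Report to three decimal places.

Required noncentrality: δ = z_{0.02} + z_{0.20} = 2.054 + 0.842 = 2.895.
δ = d·√n ⇒ d = δ/√n = 2.895/√276 = 0.1743.

d ≈ 0.174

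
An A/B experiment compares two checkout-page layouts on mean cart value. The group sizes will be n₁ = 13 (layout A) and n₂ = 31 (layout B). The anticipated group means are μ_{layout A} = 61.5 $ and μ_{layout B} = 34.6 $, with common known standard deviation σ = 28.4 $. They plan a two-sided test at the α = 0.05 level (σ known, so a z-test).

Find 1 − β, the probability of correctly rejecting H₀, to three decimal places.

Power ≈ 0.818

Standardized effect: d = |μ_{layout A} − μ_{layout B}| / σ = |61.5 − 34.6| / 28.4 = 0.9472
Noncentrality parameter: δ = d / √(1/n₁ + 1/n₂) = 0.9472 / √(1/13 + 1/31) = 2.8666
Two-sided α = 0.05 → critical value z_{0.025} = 1.960.
Power = Φ(δ − 1.960) + Φ(−δ − 1.960) = Φ(0.907) + Φ(-4.827) = 0.8177 + 0.0000 = 0.8177.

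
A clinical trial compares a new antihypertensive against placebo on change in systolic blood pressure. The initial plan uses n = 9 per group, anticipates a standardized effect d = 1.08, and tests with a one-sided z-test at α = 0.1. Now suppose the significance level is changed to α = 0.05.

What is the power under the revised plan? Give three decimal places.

δ = d·√(n/2) = 1.08 × √(9/2) = 2.2910 (unchanged). New critical value: z_{0.05} = 1.645.
Revised power = Φ(δ − 1.645) = Φ(0.646) = 0.7409.

Power ≈ 0.741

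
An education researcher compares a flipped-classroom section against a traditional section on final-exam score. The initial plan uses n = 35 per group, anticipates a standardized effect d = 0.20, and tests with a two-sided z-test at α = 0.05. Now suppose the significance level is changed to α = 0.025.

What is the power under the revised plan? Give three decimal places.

Power ≈ 0.081

δ = d·√(n/2) = 0.20 × √(35/2) = 0.8367 (unchanged). New critical value: z_{0.0125} = 2.241.
Revised power = Φ(δ − 2.241) + Φ(−δ − 2.241) = Φ(-1.405) + Φ(-3.078) = 0.0800 + 0.0010 = 0.0811.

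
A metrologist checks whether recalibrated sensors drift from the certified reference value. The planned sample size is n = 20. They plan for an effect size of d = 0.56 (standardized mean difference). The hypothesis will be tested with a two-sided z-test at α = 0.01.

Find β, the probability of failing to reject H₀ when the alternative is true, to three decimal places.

Noncentrality parameter: δ = d·√n = 0.56 × √20 = 2.5044
Critical value for a two-sided test at α = 0.01: z_{α/2} = 2.576.
Power = Φ(δ − 2.576) + Φ(−δ − 2.576) = Φ(-0.071) + Φ(-5.080) = 0.4715 + 0.0000 = 0.4715.
Type II error: β = 1 − power = 1 − 0.4715 = 0.5285.

β ≈ 0.528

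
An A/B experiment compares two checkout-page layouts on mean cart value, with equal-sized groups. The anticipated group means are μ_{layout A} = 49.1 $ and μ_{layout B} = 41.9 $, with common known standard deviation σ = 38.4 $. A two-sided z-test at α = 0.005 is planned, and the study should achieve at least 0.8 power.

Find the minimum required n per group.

n = 758 per group

Standardized effect: d = |μ_{layout A} − μ_{layout B}| / σ = |49.1 − 41.9| / 38.4 = 0.1875
For power 0.8 need Φ(δ − z_{0.0025}) = 0.8, so δ = z_{0.0025} + z_{0.20} = 2.807 + 0.842 = 3.649.
(For δ > 0 the lower-tail rejection region contributes negligibly to power, so the one-term inversion is standard.)
δ = d·√(n/2) ⇒ n = 2(δ/d)² = 2 × (3.649 / 0.1875)² = 757.34.
Round up to the next whole unit.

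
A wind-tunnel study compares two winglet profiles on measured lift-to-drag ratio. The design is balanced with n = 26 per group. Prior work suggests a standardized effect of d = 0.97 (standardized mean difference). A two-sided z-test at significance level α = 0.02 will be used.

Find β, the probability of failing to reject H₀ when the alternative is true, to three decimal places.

Noncentrality parameter: δ = d·√(n/2) = 0.97 × √(26/2) = 3.4974
Critical value for a two-sided test at α = 0.02: z_{α/2} = 2.326.
Power = Φ(δ − 2.326) + Φ(−δ − 2.326) = Φ(1.171) + Φ(-5.824) = 0.8792 + 0.0000 = 0.8792.
Type II error: β = 1 − power = 1 − 0.8792 = 0.1208.

β ≈ 0.121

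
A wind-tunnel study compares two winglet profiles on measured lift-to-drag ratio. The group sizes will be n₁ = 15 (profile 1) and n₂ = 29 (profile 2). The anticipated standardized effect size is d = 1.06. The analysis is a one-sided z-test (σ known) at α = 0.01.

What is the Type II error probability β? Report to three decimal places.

β ≈ 0.157

Noncentrality parameter: δ = d / √(1/n₁ + 1/n₂) = 1.06 / √(1/15 + 1/29) = 3.3329
Critical value for a one-sided test at α = 0.01: z_α = 2.326.
Power = P(Z > 2.326 − δ) = Φ(1.007) = 0.8429.
Type II error: β = 1 − power = 1 − 0.8429 = 0.1571.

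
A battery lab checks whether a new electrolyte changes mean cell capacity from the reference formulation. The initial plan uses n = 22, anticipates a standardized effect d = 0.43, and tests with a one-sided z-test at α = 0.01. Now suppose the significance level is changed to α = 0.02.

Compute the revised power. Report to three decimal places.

Power ≈ 0.485

δ = d·√n = 0.43 × √22 = 2.0169 (unchanged). New critical value: z_{0.02} = 2.054.
Revised power = Φ(δ − 2.054) = Φ(-0.037) = 0.4853.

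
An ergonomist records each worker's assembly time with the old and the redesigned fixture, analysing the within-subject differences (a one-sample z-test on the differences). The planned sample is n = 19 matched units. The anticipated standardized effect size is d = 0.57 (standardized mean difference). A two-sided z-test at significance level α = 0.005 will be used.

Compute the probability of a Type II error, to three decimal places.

β ≈ 0.626

Noncentrality parameter: δ = d·√n = 0.57 × √19 = 2.4846
Two-sided α = 0.005 → critical value z_{0.0025} = 2.807.
Power = Φ(δ − 2.807) + Φ(−δ − 2.807) = Φ(-0.322) + Φ(-5.292) = 0.3736 + 0.0000 = 0.3736.
Type II error: β = 1 − power = 1 − 0.3736 = 0.6264.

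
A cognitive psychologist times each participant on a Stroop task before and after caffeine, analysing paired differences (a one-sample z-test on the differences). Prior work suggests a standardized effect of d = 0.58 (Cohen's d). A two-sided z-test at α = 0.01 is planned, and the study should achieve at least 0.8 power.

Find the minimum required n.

For power 0.8 need Φ(δ − z_{0.005}) = 0.8, so δ = z_{0.005} + z_{0.20} = 2.576 + 0.842 = 3.417.
(The Φ(−δ − z_{α/2}) term is vanishingly small for δ > 0 and is dropped in the standard sample-size formula.)
δ = d·√n ⇒ n = (δ/d)² = (3.417 / 0.58)² = 34.72.
Round up to the next whole unit.

n = 35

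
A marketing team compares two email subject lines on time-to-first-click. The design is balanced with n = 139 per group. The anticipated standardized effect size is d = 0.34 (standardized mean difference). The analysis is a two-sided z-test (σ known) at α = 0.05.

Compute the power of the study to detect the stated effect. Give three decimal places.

Power ≈ 0.809

Noncentrality parameter: λ = d·√(n/2) = 0.34 × √(139/2) = 2.8345
Two-sided α = 0.05 → critical value z_{0.025} = 1.960.
Power = Φ(λ − 1.960) + Φ(−λ − 1.960) = Φ(0.875) + Φ(-4.794) = 0.8091 + 0.0000 = 0.8091.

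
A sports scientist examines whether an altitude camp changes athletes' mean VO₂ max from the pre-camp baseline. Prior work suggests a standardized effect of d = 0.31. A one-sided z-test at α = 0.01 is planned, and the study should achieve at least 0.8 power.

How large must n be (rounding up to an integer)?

n = 105

Set Φ(δ − 2.326) = 0.8; then δ − 2.326 = Φ⁻¹(0.8) = 0.842, giving δ = 3.168.
δ = d·√n ⇒ n = (δ/d)² = (3.168 / 0.31)² = 104.43.
Round up to the next whole unit.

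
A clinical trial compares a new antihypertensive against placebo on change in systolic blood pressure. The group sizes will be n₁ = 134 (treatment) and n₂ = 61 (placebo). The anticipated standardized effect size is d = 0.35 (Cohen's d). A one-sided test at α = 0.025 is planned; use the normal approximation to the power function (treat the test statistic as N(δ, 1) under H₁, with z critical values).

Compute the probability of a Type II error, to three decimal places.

Noncentrality parameter: δ = d / √(1/n₁ + 1/n₂) = 0.35 / √(1/134 + 1/61) = 2.2660
Critical value for a one-sided test at α = 0.025: z_α = 1.960.
Power = Φ(δ − 1.960) = Φ(0.306) = 0.6202.
Type II error: β = 1 − power = 1 − 0.6202 = 0.3798.

β ≈ 0.380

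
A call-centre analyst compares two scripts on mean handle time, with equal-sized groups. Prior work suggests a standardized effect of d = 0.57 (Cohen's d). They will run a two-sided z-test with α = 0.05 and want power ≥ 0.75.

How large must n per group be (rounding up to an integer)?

n = 43 per group

Set Φ(δ − 1.960) = 0.75; then δ − 1.960 = Φ⁻¹(0.75) = 0.674, giving δ = 2.634.
(For δ > 0 the lower-tail rejection region contributes negligibly to power, so the one-term inversion is standard.)
δ = d·√(n/2) ⇒ n = 2(δ/d)² = 2 × (2.634 / 0.57)² = 42.72.
Round up to the next whole unit.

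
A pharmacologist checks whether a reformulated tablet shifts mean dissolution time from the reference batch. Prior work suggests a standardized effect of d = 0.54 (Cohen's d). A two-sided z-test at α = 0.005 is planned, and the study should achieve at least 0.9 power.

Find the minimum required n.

For power 0.9 need Φ(δ − z_{0.0025}) = 0.9, so δ = z_{0.0025} + z_{0.10} = 2.807 + 1.282 = 4.089.
(The Φ(−δ − z_{α/2}) term is vanishingly small for δ > 0 and is dropped in the standard sample-size formula.)
δ = d·√n ⇒ n = (δ/d)² = (4.089 / 0.54)² = 57.33.
Rounding up, n = 58.

n = 58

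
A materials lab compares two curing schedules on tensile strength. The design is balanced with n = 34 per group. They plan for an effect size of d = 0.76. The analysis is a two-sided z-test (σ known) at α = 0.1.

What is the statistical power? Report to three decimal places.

Power ≈ 0.932

Noncentrality parameter: δ = d·√(n/2) = 0.76 × √(34/2) = 3.1336
Two-sided α = 0.1 → critical value z_{0.05} = 1.645.
Power = Φ(δ − 1.645) + Φ(−δ − 1.645) = Φ(1.489) + Φ(-4.778) = 0.9317 + 0.0000 = 0.9317.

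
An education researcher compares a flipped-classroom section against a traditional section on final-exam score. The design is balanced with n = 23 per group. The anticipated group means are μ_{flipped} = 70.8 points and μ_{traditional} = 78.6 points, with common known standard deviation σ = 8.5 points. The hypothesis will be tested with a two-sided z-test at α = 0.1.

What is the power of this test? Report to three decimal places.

Standardized effect: d = |μ_{flipped} − μ_{traditional}| / σ = |70.8 − 78.6| / 8.5 = 0.9176
Noncentrality parameter: δ = d·√(n/2) = 0.9176 × √(23/2) = 3.1119
Two-sided α = 0.1 → critical value z_{0.05} = 1.645.
Power = Φ(δ − 1.645) + Φ(−δ − 1.645) = Φ(1.467) + Φ(-4.757) = 0.9288 + 0.0000 = 0.9288.

Power ≈ 0.929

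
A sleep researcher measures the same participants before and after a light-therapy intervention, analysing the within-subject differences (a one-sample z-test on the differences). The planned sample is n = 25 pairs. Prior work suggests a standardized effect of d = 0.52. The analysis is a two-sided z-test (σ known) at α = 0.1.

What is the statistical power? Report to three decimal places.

Noncentrality parameter: δ = d·√n = 0.52 × √25 = 2.6000
Two-sided α = 0.1 → critical value z_{0.05} = 1.645.
Power = Φ(δ − 1.645) + Φ(−δ − 1.645) = Φ(0.955) + Φ(-4.245) = 0.8302 + 0.0000 = 0.8303.

Power ≈ 0.830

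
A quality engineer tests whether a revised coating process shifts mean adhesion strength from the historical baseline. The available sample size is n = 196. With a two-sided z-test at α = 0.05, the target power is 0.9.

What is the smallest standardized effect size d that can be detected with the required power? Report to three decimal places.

d ≈ 0.232

Need Φ(δ − 1.960) = 0.9, so δ = 1.960 + 1.282 = 3.242.
(Lower-tail contribution to power is negligible for δ > 0.)
δ = d·√n ⇒ d = δ/√n = 3.242/√196 = 0.2315.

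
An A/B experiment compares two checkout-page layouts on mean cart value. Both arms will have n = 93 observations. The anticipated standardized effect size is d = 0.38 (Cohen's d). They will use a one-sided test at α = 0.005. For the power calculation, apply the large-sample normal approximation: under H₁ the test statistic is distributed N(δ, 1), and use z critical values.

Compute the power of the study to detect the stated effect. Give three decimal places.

Power ≈ 0.506

Noncentrality parameter: λ = d·√(n/2) = 0.38 × √(93/2) = 2.5913
Critical value for a one-sided test at α = 0.005: z_α = 2.576.
Power = Φ(λ − 2.576) = Φ(0.015) = 0.5062.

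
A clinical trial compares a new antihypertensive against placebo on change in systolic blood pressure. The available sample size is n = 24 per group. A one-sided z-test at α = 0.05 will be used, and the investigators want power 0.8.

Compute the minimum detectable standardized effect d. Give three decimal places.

Need Φ(δ − 1.645) = 0.8, so δ = 1.645 + 0.842 = 2.486.
δ = d·√(n/2) ⇒ d = δ/√(n/2) = 2.486/√(24/2) = 0.7178.

d ≈ 0.718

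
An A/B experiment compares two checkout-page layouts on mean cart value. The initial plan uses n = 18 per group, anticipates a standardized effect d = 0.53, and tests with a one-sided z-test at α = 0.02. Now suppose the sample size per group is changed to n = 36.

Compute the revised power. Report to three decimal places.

With n = 36 per group: δ = d·√(n/2) = 0.53 × √(36/2) = 2.2486. Critical value z_{0.02} = 2.054.
Revised power = P(Z > 2.054 − δ) = Φ(0.195) = 0.5772.

Power ≈ 0.577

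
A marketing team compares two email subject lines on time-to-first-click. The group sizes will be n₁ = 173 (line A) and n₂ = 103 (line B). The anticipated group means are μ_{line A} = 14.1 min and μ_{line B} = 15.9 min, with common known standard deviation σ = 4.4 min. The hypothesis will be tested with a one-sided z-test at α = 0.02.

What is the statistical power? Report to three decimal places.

Standardized effect: d = |μ_{line A} − μ_{line B}| / σ = |14.1 − 15.9| / 4.4 = 0.4091
Noncentrality parameter: δ = d / √(1/n₁ + 1/n₂) = 0.4091 / √(1/173 + 1/103) = 3.2871
Critical value for a one-sided test at α = 0.02: z_α = 2.054.
Power = Φ(δ − 2.054) = Φ(1.233) = 0.8913.

Power ≈ 0.891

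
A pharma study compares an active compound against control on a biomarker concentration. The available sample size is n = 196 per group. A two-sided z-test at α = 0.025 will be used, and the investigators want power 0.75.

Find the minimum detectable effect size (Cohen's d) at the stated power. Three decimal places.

d ≈ 0.295

Required noncentrality: δ = z_{0.0125} + z_{0.25} = 2.241 + 0.674 = 2.916.
(The second rejection-region term Φ(−δ − z_{α/2}) is negligible and dropped.)
δ = d·√(n/2) ⇒ d = δ/√(n/2) = 2.916/√(196/2) = 0.2945.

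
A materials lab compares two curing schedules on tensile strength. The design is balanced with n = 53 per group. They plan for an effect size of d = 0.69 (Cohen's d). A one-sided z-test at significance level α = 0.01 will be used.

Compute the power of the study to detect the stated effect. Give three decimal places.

Noncentrality parameter: δ = d·√(n/2) = 0.69 × √(53/2) = 3.5520
Critical value for a one-sided test at α = 0.01: z_α = 2.326.
Power = Φ(δ − 2.326) = Φ(1.226) = 0.8898.

Power ≈ 0.890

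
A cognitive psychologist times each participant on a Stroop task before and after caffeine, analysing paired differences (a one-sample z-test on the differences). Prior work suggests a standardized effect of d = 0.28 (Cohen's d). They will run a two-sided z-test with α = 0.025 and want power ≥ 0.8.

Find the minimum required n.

Set Φ(δ − 2.241) = 0.8; then δ − 2.241 = Φ⁻¹(0.8) = 0.842, giving δ = 3.083.
(The Φ(−δ − z_{α/2}) term is vanishingly small for δ > 0 and is dropped in the standard sample-size formula.)
δ = d·√n ⇒ n = (δ/d)² = (3.083 / 0.28)² = 121.24.
Rounding up, n = 122.

n = 122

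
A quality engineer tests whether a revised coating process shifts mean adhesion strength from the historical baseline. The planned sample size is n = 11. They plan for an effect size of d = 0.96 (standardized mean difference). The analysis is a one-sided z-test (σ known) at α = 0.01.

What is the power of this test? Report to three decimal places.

Noncentrality parameter: δ = d·√n = 0.96 × √11 = 3.1840
Critical value for a one-sided test at α = 0.01: z_α = 2.326.
Power = P(Z > 2.326 − δ) = Φ(0.858) = 0.8044.

Power ≈ 0.804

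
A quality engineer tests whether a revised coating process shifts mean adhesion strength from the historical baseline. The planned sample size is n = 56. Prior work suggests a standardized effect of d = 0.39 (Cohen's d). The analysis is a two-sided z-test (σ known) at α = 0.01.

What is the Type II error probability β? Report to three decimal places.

Noncentrality parameter: δ = d·√n = 0.39 × √56 = 2.9185
Two-sided α = 0.01 → critical value z_{0.005} = 2.576.
Power = Φ(δ − 2.576) + Φ(−δ − 2.576) = Φ(0.343) + Φ(-5.494) = 0.6341 + 0.0000 = 0.6341.
Type II error: β = 1 − power = 1 − 0.6341 = 0.3659.

β ≈ 0.366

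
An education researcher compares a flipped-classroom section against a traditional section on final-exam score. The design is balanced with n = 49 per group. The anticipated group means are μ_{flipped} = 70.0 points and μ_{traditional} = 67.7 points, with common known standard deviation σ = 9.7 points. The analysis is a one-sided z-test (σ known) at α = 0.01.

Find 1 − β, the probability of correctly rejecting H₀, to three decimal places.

Standardized effect: d = |μ_{flipped} − μ_{traditional}| / σ = |70.0 − 67.7| / 9.7 = 0.2371
Noncentrality parameter: λ = d·√(n/2) = 0.2371 × √(49/2) = 1.1737
Critical value for a one-sided test at α = 0.01: z_α = 2.326.
Power = P(Z > 2.326 − λ) = Φ(-1.153) = 0.1245.

Power ≈ 0.125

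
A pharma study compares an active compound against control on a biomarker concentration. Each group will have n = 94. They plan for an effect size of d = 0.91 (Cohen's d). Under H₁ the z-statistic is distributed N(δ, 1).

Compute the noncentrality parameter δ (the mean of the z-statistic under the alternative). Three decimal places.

The noncentrality parameter scales effect size by the design's sample-size factor: δ = d·√(n/2) = 0.91 × √(94/2) = 6.2386

δ ≈ 6.239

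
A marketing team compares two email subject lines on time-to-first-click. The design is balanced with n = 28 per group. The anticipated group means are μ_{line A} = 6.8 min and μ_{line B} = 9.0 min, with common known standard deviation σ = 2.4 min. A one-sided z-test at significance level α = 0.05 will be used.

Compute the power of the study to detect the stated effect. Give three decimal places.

Power ≈ 0.963

Standardized effect: d = |μ_{line A} − μ_{line B}| / σ = |6.8 − 9.0| / 2.4 = 0.9167
Noncentrality parameter: δ = d·√(n/2) = 0.9167 × √(28/2) = 3.4299
One-sided α = 0.05 → critical value z_{0.05} = 1.645.
Power = P(Z > 1.645 − δ) = Φ(1.785) = 0.9629.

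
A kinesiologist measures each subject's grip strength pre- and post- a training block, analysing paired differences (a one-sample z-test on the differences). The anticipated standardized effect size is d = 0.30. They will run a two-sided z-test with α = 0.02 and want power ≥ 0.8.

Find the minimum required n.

n = 112

Set Φ(δ − 2.326) = 0.8; then δ − 2.326 = Φ⁻¹(0.8) = 0.842, giving δ = 3.168.
(For δ > 0 the lower-tail rejection region contributes negligibly to power, so the one-term inversion is standard.)
δ = d·√n ⇒ n = (δ/d)² = (3.168 / 0.30)² = 111.51.
Round up to the next whole unit.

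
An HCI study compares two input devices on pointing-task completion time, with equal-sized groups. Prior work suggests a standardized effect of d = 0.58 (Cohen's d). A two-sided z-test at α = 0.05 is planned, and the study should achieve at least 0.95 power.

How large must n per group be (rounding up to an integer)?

n = 78 per group

Set Φ(δ − 1.960) = 0.95; then δ − 1.960 = Φ⁻¹(0.95) = 1.645, giving δ = 3.605.
(For δ > 0 the lower-tail rejection region contributes negligibly to power, so the one-term inversion is standard.)
δ = d·√(n/2) ⇒ n = 2(δ/d)² = 2 × (3.605 / 0.58)² = 77.26.
Rounding up, n = 78 per group.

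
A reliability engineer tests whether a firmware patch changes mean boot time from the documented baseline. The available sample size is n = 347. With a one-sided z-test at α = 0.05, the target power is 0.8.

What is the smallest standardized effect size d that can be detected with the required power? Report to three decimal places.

Required noncentrality: δ = z_{0.05} + z_{0.20} = 1.645 + 0.842 = 2.486.
δ = d·√n ⇒ d = δ/√n = 2.486/√347 = 0.1335.

d ≈ 0.133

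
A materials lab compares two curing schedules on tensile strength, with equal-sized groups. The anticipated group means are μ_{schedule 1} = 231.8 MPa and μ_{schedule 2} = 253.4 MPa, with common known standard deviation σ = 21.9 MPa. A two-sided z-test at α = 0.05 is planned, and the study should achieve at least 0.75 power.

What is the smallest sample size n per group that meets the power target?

Standardized effect: d = |μ_{schedule 1} − μ_{schedule 2}| / σ = |231.8 − 253.4| / 21.9 = 0.9863
For power 0.75 need Φ(δ − z_{0.025}) = 0.75, so δ = z_{0.025} + z_{0.25} = 1.960 + 0.674 = 2.634.
(Ignoring the negligible lower-tail rejection probability gives the usual closed-form inversion.)
δ = d·√(n/2) ⇒ n = 2(δ/d)² = 2 × (2.634 / 0.9863)² = 14.27.
Round up to the next whole unit.

n = 15 per group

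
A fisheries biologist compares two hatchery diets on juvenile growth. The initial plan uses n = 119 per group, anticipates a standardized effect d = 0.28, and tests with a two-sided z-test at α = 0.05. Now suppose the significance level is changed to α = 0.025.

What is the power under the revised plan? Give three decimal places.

Power ≈ 0.467

δ = d·√(n/2) = 0.28 × √(119/2) = 2.1598 (unchanged). New critical value: z_{0.0125} = 2.241.
Revised power = Φ(δ − 2.241) + Φ(−δ − 2.241) = Φ(-0.082) + Φ(-4.401) = 0.4675 + 0.0000 = 0.4675.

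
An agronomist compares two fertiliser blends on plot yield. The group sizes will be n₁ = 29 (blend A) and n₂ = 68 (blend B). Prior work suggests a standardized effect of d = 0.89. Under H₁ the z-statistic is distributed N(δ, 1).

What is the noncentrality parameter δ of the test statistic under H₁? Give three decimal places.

δ ≈ 4.013

The noncentrality parameter scales effect size by the design's sample-size factor: δ = d / √(1/n₁ + 1/n₂) = 0.89 / √(1/29 + 1/68) = 4.0129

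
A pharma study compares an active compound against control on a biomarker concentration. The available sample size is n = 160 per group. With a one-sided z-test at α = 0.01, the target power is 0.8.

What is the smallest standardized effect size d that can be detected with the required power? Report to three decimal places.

Required noncentrality: δ = z_{0.01} + z_{0.20} = 2.326 + 0.842 = 3.168.
δ = d·√(n/2) ⇒ d = δ/√(n/2) = 3.168/√(160/2) = 0.3542.

d ≈ 0.354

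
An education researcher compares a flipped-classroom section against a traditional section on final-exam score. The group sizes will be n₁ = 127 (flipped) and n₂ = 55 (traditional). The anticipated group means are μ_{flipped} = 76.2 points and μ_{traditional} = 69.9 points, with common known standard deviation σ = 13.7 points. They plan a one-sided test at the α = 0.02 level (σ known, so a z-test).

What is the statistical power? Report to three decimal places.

Power ≈ 0.787

Standardized effect: d = |μ_{flipped} − μ_{traditional}| / σ = |76.2 − 69.9| / 13.7 = 0.4599
Noncentrality parameter: δ = d / √(1/n₁ + 1/n₂) = 0.4599 / √(1/127 + 1/55) = 2.8488
Critical value for a one-sided test at α = 0.02: z_α = 2.054.
Power = Φ(δ − 2.054) = Φ(0.795) = 0.7867.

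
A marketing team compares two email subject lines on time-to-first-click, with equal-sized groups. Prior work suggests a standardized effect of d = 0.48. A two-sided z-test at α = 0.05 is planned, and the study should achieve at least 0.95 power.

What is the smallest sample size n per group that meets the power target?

Set Φ(δ − 1.960) = 0.95; then δ − 1.960 = Φ⁻¹(0.95) = 1.645, giving δ = 3.605.
(The Φ(−δ − z_{α/2}) term is vanishingly small for δ > 0 and is dropped in the standard sample-size formula.)
δ = d·√(n/2) ⇒ n = 2(δ/d)² = 2 × (3.605 / 0.48)² = 112.80.
Round up to the next whole unit.

n = 113 per group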